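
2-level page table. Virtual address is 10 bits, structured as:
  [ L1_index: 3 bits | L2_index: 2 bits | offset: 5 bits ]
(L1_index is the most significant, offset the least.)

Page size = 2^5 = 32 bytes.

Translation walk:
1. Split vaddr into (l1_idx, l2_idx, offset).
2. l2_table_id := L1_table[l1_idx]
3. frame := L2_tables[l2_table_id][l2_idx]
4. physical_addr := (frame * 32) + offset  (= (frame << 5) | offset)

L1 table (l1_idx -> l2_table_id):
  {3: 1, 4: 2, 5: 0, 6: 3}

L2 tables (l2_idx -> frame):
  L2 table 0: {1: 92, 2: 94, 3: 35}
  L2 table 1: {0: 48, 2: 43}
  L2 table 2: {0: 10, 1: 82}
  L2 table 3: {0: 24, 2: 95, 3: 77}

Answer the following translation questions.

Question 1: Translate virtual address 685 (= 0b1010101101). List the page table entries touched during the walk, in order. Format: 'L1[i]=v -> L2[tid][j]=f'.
Answer: L1[5]=0 -> L2[0][1]=92

Derivation:
vaddr = 685 = 0b1010101101
Split: l1_idx=5, l2_idx=1, offset=13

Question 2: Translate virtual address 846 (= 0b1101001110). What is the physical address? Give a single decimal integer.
Answer: 3054

Derivation:
vaddr = 846 = 0b1101001110
Split: l1_idx=6, l2_idx=2, offset=14
L1[6] = 3
L2[3][2] = 95
paddr = 95 * 32 + 14 = 3054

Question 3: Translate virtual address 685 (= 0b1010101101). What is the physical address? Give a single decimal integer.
Answer: 2957

Derivation:
vaddr = 685 = 0b1010101101
Split: l1_idx=5, l2_idx=1, offset=13
L1[5] = 0
L2[0][1] = 92
paddr = 92 * 32 + 13 = 2957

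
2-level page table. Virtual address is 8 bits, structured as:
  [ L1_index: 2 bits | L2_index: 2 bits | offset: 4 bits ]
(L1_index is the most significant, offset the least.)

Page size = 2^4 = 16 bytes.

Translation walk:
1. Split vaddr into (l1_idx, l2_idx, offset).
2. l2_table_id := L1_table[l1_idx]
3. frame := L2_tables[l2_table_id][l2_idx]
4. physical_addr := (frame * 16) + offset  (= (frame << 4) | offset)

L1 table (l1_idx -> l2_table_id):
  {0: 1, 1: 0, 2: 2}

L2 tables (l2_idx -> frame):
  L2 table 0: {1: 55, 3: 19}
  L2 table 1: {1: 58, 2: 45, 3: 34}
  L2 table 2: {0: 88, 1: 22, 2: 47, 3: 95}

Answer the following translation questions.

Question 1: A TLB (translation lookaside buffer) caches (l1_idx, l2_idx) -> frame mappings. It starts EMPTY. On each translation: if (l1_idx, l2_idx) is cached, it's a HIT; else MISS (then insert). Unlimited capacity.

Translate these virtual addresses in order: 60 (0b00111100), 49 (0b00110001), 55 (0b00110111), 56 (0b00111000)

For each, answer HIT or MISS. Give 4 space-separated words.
Answer: MISS HIT HIT HIT

Derivation:
vaddr=60: (0,3) not in TLB -> MISS, insert
vaddr=49: (0,3) in TLB -> HIT
vaddr=55: (0,3) in TLB -> HIT
vaddr=56: (0,3) in TLB -> HIT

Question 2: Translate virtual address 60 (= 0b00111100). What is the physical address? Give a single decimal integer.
Answer: 556

Derivation:
vaddr = 60 = 0b00111100
Split: l1_idx=0, l2_idx=3, offset=12
L1[0] = 1
L2[1][3] = 34
paddr = 34 * 16 + 12 = 556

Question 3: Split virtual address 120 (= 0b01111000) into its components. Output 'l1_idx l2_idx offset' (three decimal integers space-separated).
vaddr = 120 = 0b01111000
  top 2 bits -> l1_idx = 1
  next 2 bits -> l2_idx = 3
  bottom 4 bits -> offset = 8

Answer: 1 3 8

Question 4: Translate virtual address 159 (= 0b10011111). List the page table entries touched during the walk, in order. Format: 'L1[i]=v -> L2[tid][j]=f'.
vaddr = 159 = 0b10011111
Split: l1_idx=2, l2_idx=1, offset=15

Answer: L1[2]=2 -> L2[2][1]=22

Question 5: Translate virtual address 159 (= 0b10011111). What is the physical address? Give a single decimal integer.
vaddr = 159 = 0b10011111
Split: l1_idx=2, l2_idx=1, offset=15
L1[2] = 2
L2[2][1] = 22
paddr = 22 * 16 + 15 = 367

Answer: 367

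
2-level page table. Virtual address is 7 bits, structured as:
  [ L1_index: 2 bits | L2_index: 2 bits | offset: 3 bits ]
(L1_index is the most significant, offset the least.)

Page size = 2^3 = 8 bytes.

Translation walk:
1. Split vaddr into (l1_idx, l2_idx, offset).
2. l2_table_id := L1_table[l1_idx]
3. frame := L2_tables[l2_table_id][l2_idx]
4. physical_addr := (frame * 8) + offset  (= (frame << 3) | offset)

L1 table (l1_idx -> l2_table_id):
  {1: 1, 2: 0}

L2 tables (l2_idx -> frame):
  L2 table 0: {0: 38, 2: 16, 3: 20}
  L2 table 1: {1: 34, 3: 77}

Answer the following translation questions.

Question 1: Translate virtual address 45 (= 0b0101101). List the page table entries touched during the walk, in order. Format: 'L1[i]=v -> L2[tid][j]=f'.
Answer: L1[1]=1 -> L2[1][1]=34

Derivation:
vaddr = 45 = 0b0101101
Split: l1_idx=1, l2_idx=1, offset=5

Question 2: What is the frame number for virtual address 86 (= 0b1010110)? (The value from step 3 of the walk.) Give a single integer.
Answer: 16

Derivation:
vaddr = 86: l1_idx=2, l2_idx=2
L1[2] = 0; L2[0][2] = 16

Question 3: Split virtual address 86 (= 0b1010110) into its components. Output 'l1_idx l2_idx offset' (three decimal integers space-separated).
Answer: 2 2 6

Derivation:
vaddr = 86 = 0b1010110
  top 2 bits -> l1_idx = 2
  next 2 bits -> l2_idx = 2
  bottom 3 bits -> offset = 6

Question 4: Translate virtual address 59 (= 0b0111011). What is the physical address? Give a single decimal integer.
Answer: 619

Derivation:
vaddr = 59 = 0b0111011
Split: l1_idx=1, l2_idx=3, offset=3
L1[1] = 1
L2[1][3] = 77
paddr = 77 * 8 + 3 = 619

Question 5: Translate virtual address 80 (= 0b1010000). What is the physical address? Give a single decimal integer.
vaddr = 80 = 0b1010000
Split: l1_idx=2, l2_idx=2, offset=0
L1[2] = 0
L2[0][2] = 16
paddr = 16 * 8 + 0 = 128

Answer: 128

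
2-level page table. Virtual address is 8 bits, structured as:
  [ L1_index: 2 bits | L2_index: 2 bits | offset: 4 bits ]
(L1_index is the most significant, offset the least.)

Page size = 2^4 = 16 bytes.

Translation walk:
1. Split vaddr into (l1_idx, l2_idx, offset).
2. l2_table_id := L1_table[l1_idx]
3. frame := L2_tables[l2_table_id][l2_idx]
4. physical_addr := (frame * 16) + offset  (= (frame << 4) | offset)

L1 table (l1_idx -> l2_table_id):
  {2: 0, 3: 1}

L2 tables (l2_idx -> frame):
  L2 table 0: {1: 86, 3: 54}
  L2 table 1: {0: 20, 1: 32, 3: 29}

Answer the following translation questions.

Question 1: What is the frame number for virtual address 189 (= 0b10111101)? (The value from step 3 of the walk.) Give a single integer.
vaddr = 189: l1_idx=2, l2_idx=3
L1[2] = 0; L2[0][3] = 54

Answer: 54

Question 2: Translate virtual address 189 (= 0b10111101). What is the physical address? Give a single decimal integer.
vaddr = 189 = 0b10111101
Split: l1_idx=2, l2_idx=3, offset=13
L1[2] = 0
L2[0][3] = 54
paddr = 54 * 16 + 13 = 877

Answer: 877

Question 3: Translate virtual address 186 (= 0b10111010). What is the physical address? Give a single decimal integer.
Answer: 874

Derivation:
vaddr = 186 = 0b10111010
Split: l1_idx=2, l2_idx=3, offset=10
L1[2] = 0
L2[0][3] = 54
paddr = 54 * 16 + 10 = 874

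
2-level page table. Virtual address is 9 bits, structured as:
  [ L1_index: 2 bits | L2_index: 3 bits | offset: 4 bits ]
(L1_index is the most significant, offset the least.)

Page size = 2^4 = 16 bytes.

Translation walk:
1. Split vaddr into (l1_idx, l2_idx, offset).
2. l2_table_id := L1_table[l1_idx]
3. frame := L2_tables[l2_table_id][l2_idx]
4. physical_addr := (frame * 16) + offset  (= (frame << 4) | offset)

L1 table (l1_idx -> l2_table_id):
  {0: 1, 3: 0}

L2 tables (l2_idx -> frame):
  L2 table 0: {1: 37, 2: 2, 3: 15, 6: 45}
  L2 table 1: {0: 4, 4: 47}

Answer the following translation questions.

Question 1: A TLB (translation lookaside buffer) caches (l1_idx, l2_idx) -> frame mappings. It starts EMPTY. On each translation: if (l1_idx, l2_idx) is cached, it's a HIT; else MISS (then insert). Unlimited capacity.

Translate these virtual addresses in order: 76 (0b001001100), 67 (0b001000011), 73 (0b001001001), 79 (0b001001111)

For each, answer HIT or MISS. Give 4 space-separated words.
vaddr=76: (0,4) not in TLB -> MISS, insert
vaddr=67: (0,4) in TLB -> HIT
vaddr=73: (0,4) in TLB -> HIT
vaddr=79: (0,4) in TLB -> HIT

Answer: MISS HIT HIT HIT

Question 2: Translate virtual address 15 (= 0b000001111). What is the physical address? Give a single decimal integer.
vaddr = 15 = 0b000001111
Split: l1_idx=0, l2_idx=0, offset=15
L1[0] = 1
L2[1][0] = 4
paddr = 4 * 16 + 15 = 79

Answer: 79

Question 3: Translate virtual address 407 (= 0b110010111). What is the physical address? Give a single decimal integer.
vaddr = 407 = 0b110010111
Split: l1_idx=3, l2_idx=1, offset=7
L1[3] = 0
L2[0][1] = 37
paddr = 37 * 16 + 7 = 599

Answer: 599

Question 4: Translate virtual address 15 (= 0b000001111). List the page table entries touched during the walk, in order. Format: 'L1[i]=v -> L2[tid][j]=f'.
vaddr = 15 = 0b000001111
Split: l1_idx=0, l2_idx=0, offset=15

Answer: L1[0]=1 -> L2[1][0]=4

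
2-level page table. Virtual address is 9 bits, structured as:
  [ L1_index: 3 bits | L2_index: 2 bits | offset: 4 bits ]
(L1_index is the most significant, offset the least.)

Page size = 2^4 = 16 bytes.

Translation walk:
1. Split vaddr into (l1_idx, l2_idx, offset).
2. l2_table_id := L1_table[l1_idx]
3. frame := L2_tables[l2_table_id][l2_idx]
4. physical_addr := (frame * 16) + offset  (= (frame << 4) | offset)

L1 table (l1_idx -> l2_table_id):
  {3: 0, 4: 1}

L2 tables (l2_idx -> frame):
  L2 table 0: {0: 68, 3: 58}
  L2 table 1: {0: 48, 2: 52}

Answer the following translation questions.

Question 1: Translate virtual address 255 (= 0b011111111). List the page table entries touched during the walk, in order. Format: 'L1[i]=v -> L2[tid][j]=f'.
vaddr = 255 = 0b011111111
Split: l1_idx=3, l2_idx=3, offset=15

Answer: L1[3]=0 -> L2[0][3]=58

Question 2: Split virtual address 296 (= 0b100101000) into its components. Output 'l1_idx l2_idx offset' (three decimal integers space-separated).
Answer: 4 2 8

Derivation:
vaddr = 296 = 0b100101000
  top 3 bits -> l1_idx = 4
  next 2 bits -> l2_idx = 2
  bottom 4 bits -> offset = 8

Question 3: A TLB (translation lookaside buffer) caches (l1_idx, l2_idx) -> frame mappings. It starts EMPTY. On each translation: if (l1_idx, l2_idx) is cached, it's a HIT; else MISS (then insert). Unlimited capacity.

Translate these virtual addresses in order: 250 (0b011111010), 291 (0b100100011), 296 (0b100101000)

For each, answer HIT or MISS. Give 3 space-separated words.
Answer: MISS MISS HIT

Derivation:
vaddr=250: (3,3) not in TLB -> MISS, insert
vaddr=291: (4,2) not in TLB -> MISS, insert
vaddr=296: (4,2) in TLB -> HIT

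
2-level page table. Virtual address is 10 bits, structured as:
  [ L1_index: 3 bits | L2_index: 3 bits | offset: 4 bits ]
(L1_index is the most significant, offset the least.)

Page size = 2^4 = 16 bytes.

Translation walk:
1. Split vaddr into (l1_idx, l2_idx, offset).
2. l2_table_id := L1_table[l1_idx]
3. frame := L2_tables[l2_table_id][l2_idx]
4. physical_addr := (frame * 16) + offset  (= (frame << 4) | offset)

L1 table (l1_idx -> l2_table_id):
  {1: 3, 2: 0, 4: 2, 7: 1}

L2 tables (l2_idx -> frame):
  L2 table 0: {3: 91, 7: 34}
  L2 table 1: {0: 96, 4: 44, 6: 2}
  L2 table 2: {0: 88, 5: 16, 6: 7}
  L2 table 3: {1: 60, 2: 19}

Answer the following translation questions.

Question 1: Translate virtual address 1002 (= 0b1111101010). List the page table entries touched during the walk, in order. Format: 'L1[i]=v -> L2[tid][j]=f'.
Answer: L1[7]=1 -> L2[1][6]=2

Derivation:
vaddr = 1002 = 0b1111101010
Split: l1_idx=7, l2_idx=6, offset=10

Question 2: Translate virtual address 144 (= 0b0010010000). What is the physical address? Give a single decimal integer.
vaddr = 144 = 0b0010010000
Split: l1_idx=1, l2_idx=1, offset=0
L1[1] = 3
L2[3][1] = 60
paddr = 60 * 16 + 0 = 960

Answer: 960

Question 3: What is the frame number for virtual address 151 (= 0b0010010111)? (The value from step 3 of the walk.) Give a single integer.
vaddr = 151: l1_idx=1, l2_idx=1
L1[1] = 3; L2[3][1] = 60

Answer: 60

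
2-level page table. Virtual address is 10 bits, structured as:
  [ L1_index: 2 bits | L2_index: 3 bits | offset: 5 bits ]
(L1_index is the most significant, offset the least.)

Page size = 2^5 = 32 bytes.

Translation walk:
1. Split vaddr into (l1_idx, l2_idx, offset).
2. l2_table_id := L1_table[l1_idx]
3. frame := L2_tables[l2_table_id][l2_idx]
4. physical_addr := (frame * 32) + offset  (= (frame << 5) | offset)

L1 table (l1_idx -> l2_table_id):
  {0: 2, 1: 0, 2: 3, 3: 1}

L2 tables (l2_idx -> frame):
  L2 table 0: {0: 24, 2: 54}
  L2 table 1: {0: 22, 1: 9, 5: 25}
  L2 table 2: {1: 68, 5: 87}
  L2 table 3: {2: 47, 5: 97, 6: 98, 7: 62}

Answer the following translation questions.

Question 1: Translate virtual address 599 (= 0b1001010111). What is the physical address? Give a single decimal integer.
Answer: 1527

Derivation:
vaddr = 599 = 0b1001010111
Split: l1_idx=2, l2_idx=2, offset=23
L1[2] = 3
L2[3][2] = 47
paddr = 47 * 32 + 23 = 1527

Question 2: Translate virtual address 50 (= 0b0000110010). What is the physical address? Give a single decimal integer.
Answer: 2194

Derivation:
vaddr = 50 = 0b0000110010
Split: l1_idx=0, l2_idx=1, offset=18
L1[0] = 2
L2[2][1] = 68
paddr = 68 * 32 + 18 = 2194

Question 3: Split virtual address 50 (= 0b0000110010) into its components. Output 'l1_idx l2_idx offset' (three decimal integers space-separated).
vaddr = 50 = 0b0000110010
  top 2 bits -> l1_idx = 0
  next 3 bits -> l2_idx = 1
  bottom 5 bits -> offset = 18

Answer: 0 1 18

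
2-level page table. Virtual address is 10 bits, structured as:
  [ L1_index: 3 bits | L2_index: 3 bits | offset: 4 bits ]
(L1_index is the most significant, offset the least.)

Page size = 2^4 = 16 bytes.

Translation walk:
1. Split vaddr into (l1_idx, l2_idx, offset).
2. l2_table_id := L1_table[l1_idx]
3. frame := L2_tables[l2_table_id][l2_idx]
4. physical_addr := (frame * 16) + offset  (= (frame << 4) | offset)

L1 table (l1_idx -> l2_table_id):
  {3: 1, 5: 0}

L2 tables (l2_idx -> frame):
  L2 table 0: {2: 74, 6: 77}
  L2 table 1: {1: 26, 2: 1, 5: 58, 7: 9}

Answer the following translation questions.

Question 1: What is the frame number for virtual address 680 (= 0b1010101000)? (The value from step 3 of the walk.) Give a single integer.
Answer: 74

Derivation:
vaddr = 680: l1_idx=5, l2_idx=2
L1[5] = 0; L2[0][2] = 74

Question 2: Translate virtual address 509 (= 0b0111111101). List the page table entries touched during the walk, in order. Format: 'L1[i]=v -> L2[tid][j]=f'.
vaddr = 509 = 0b0111111101
Split: l1_idx=3, l2_idx=7, offset=13

Answer: L1[3]=1 -> L2[1][7]=9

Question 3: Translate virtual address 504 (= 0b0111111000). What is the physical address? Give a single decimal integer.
vaddr = 504 = 0b0111111000
Split: l1_idx=3, l2_idx=7, offset=8
L1[3] = 1
L2[1][7] = 9
paddr = 9 * 16 + 8 = 152

Answer: 152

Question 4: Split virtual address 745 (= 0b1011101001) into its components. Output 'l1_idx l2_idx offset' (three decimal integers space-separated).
vaddr = 745 = 0b1011101001
  top 3 bits -> l1_idx = 5
  next 3 bits -> l2_idx = 6
  bottom 4 bits -> offset = 9

Answer: 5 6 9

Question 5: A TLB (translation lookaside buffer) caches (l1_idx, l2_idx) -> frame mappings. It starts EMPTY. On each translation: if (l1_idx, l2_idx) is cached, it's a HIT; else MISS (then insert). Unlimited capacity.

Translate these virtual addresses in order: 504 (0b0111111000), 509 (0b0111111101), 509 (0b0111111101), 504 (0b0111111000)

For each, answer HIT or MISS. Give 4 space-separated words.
Answer: MISS HIT HIT HIT

Derivation:
vaddr=504: (3,7) not in TLB -> MISS, insert
vaddr=509: (3,7) in TLB -> HIT
vaddr=509: (3,7) in TLB -> HIT
vaddr=504: (3,7) in TLB -> HIT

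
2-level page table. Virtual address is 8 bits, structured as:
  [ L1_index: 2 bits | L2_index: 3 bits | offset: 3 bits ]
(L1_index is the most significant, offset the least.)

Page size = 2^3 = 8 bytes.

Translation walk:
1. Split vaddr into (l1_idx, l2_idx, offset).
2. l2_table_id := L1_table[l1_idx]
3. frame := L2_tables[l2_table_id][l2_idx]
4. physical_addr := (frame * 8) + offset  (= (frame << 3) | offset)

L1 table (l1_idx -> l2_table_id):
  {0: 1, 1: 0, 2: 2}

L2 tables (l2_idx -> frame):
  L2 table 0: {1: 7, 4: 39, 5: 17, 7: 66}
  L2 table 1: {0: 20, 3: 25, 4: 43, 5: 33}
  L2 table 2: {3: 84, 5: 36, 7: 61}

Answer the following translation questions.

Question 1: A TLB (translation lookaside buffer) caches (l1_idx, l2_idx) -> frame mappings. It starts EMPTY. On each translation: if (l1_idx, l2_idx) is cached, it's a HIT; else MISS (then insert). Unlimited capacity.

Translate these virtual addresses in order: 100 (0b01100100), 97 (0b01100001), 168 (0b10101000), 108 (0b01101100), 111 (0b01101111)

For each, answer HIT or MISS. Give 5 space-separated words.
Answer: MISS HIT MISS MISS HIT

Derivation:
vaddr=100: (1,4) not in TLB -> MISS, insert
vaddr=97: (1,4) in TLB -> HIT
vaddr=168: (2,5) not in TLB -> MISS, insert
vaddr=108: (1,5) not in TLB -> MISS, insert
vaddr=111: (1,5) in TLB -> HIT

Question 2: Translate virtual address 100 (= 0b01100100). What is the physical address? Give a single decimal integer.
Answer: 316

Derivation:
vaddr = 100 = 0b01100100
Split: l1_idx=1, l2_idx=4, offset=4
L1[1] = 0
L2[0][4] = 39
paddr = 39 * 8 + 4 = 316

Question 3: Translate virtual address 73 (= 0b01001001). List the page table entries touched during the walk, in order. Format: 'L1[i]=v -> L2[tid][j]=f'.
vaddr = 73 = 0b01001001
Split: l1_idx=1, l2_idx=1, offset=1

Answer: L1[1]=0 -> L2[0][1]=7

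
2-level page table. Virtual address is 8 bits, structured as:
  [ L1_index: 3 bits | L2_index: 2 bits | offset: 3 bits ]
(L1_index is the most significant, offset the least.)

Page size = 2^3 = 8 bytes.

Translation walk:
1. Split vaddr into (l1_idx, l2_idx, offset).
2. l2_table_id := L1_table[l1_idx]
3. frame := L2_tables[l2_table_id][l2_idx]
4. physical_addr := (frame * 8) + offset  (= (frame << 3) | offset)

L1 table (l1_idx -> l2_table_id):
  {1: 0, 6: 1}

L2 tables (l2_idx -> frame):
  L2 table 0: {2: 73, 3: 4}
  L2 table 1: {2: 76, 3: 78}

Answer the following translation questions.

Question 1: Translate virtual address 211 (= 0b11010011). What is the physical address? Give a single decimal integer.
Answer: 611

Derivation:
vaddr = 211 = 0b11010011
Split: l1_idx=6, l2_idx=2, offset=3
L1[6] = 1
L2[1][2] = 76
paddr = 76 * 8 + 3 = 611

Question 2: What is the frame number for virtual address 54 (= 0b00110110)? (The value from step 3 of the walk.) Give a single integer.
vaddr = 54: l1_idx=1, l2_idx=2
L1[1] = 0; L2[0][2] = 73

Answer: 73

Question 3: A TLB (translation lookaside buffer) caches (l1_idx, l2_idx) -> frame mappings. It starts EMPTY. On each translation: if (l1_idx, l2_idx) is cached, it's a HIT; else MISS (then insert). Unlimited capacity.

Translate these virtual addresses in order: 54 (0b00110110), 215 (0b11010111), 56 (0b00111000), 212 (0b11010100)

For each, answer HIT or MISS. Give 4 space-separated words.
Answer: MISS MISS MISS HIT

Derivation:
vaddr=54: (1,2) not in TLB -> MISS, insert
vaddr=215: (6,2) not in TLB -> MISS, insert
vaddr=56: (1,3) not in TLB -> MISS, insert
vaddr=212: (6,2) in TLB -> HIT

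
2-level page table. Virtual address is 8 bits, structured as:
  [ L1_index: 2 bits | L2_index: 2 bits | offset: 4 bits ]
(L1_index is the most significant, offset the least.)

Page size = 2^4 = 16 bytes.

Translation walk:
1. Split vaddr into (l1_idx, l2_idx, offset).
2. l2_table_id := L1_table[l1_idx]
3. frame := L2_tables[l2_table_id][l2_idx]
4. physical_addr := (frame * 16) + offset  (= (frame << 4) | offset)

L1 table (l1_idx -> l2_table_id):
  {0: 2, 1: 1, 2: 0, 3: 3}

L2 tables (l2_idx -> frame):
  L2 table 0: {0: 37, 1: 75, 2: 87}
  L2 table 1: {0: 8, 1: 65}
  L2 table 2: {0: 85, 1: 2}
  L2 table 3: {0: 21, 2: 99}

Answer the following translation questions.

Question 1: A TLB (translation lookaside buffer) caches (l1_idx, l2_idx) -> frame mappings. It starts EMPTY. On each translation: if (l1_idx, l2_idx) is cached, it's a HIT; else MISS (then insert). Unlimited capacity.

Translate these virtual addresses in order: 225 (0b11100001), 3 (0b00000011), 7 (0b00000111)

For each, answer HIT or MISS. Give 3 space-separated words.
vaddr=225: (3,2) not in TLB -> MISS, insert
vaddr=3: (0,0) not in TLB -> MISS, insert
vaddr=7: (0,0) in TLB -> HIT

Answer: MISS MISS HIT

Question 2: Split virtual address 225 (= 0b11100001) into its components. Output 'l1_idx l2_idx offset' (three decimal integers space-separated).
vaddr = 225 = 0b11100001
  top 2 bits -> l1_idx = 3
  next 2 bits -> l2_idx = 2
  bottom 4 bits -> offset = 1

Answer: 3 2 1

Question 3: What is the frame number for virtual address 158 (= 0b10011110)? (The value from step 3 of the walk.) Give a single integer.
Answer: 75

Derivation:
vaddr = 158: l1_idx=2, l2_idx=1
L1[2] = 0; L2[0][1] = 75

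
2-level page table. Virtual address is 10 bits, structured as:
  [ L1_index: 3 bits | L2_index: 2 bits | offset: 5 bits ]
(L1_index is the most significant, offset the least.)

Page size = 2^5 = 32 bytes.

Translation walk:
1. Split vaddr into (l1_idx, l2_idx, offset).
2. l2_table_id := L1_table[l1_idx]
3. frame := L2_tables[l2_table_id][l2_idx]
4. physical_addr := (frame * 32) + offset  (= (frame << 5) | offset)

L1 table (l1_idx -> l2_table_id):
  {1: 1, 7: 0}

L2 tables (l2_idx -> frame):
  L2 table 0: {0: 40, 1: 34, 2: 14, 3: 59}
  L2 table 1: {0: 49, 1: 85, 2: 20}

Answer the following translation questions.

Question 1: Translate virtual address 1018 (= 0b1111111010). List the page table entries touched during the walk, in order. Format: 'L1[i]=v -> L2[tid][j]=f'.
vaddr = 1018 = 0b1111111010
Split: l1_idx=7, l2_idx=3, offset=26

Answer: L1[7]=0 -> L2[0][3]=59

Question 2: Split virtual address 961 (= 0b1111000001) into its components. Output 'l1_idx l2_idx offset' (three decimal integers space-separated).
Answer: 7 2 1

Derivation:
vaddr = 961 = 0b1111000001
  top 3 bits -> l1_idx = 7
  next 2 bits -> l2_idx = 2
  bottom 5 bits -> offset = 1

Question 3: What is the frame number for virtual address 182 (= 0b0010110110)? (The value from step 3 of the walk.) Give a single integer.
vaddr = 182: l1_idx=1, l2_idx=1
L1[1] = 1; L2[1][1] = 85

Answer: 85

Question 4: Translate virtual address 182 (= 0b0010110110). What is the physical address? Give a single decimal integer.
Answer: 2742

Derivation:
vaddr = 182 = 0b0010110110
Split: l1_idx=1, l2_idx=1, offset=22
L1[1] = 1
L2[1][1] = 85
paddr = 85 * 32 + 22 = 2742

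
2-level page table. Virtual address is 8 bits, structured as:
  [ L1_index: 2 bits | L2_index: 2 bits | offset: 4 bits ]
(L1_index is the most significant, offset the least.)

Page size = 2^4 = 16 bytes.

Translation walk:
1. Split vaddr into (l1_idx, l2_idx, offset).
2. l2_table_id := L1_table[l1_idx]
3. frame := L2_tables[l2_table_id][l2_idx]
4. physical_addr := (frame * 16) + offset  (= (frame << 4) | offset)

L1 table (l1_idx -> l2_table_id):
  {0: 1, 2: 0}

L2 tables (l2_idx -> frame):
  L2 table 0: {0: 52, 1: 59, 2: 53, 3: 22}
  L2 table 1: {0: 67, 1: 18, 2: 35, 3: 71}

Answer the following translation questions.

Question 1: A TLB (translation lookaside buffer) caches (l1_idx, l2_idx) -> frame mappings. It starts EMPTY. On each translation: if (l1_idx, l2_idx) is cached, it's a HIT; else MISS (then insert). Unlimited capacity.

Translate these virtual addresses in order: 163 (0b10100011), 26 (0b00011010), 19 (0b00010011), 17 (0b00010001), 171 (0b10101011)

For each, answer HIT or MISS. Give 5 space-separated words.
Answer: MISS MISS HIT HIT HIT

Derivation:
vaddr=163: (2,2) not in TLB -> MISS, insert
vaddr=26: (0,1) not in TLB -> MISS, insert
vaddr=19: (0,1) in TLB -> HIT
vaddr=17: (0,1) in TLB -> HIT
vaddr=171: (2,2) in TLB -> HIT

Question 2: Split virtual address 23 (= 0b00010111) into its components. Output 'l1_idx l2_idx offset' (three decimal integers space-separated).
Answer: 0 1 7

Derivation:
vaddr = 23 = 0b00010111
  top 2 bits -> l1_idx = 0
  next 2 bits -> l2_idx = 1
  bottom 4 bits -> offset = 7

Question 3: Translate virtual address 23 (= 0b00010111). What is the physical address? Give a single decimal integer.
vaddr = 23 = 0b00010111
Split: l1_idx=0, l2_idx=1, offset=7
L1[0] = 1
L2[1][1] = 18
paddr = 18 * 16 + 7 = 295

Answer: 295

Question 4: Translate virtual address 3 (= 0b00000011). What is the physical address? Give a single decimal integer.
Answer: 1075

Derivation:
vaddr = 3 = 0b00000011
Split: l1_idx=0, l2_idx=0, offset=3
L1[0] = 1
L2[1][0] = 67
paddr = 67 * 16 + 3 = 1075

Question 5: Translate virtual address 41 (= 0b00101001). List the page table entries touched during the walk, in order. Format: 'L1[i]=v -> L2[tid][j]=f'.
Answer: L1[0]=1 -> L2[1][2]=35

Derivation:
vaddr = 41 = 0b00101001
Split: l1_idx=0, l2_idx=2, offset=9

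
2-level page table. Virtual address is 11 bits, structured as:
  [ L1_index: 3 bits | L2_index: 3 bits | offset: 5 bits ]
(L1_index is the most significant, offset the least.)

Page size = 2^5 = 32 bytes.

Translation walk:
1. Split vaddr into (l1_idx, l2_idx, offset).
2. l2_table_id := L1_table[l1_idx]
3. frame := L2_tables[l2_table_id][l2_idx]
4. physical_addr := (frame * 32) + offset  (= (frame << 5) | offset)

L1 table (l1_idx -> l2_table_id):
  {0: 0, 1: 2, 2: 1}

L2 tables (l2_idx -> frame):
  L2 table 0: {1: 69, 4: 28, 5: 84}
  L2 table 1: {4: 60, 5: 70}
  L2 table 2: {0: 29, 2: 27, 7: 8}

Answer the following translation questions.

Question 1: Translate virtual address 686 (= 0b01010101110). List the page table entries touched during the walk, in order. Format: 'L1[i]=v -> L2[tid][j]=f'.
Answer: L1[2]=1 -> L2[1][5]=70

Derivation:
vaddr = 686 = 0b01010101110
Split: l1_idx=2, l2_idx=5, offset=14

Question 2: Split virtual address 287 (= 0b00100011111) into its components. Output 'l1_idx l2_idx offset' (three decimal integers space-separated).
Answer: 1 0 31

Derivation:
vaddr = 287 = 0b00100011111
  top 3 bits -> l1_idx = 1
  next 3 bits -> l2_idx = 0
  bottom 5 bits -> offset = 31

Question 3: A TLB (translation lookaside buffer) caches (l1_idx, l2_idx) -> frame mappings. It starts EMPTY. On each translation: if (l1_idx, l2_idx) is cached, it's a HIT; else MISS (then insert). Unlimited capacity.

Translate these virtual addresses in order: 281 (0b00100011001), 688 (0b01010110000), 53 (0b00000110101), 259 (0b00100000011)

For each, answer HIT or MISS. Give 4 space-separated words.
vaddr=281: (1,0) not in TLB -> MISS, insert
vaddr=688: (2,5) not in TLB -> MISS, insert
vaddr=53: (0,1) not in TLB -> MISS, insert
vaddr=259: (1,0) in TLB -> HIT

Answer: MISS MISS MISS HIT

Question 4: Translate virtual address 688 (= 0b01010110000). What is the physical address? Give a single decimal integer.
vaddr = 688 = 0b01010110000
Split: l1_idx=2, l2_idx=5, offset=16
L1[2] = 1
L2[1][5] = 70
paddr = 70 * 32 + 16 = 2256

Answer: 2256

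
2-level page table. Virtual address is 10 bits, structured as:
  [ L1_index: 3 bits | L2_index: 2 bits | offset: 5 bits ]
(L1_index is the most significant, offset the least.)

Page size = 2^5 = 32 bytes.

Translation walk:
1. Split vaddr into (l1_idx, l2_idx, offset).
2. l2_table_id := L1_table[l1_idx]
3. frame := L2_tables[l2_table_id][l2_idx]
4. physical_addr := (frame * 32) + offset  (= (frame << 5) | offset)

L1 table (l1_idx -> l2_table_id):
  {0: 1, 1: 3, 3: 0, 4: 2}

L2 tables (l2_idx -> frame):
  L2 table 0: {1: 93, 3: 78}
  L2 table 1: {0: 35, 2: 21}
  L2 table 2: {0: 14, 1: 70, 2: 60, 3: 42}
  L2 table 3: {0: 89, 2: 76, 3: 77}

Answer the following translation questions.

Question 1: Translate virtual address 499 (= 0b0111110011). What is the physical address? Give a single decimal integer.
vaddr = 499 = 0b0111110011
Split: l1_idx=3, l2_idx=3, offset=19
L1[3] = 0
L2[0][3] = 78
paddr = 78 * 32 + 19 = 2515

Answer: 2515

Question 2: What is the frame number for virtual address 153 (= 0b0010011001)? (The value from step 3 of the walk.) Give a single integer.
vaddr = 153: l1_idx=1, l2_idx=0
L1[1] = 3; L2[3][0] = 89

Answer: 89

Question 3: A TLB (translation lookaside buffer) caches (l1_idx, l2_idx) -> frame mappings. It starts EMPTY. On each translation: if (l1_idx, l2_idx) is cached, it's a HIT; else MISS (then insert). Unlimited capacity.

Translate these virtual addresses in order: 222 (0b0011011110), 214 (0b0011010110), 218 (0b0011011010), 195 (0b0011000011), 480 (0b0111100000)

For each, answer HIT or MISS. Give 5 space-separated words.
Answer: MISS HIT HIT HIT MISS

Derivation:
vaddr=222: (1,2) not in TLB -> MISS, insert
vaddr=214: (1,2) in TLB -> HIT
vaddr=218: (1,2) in TLB -> HIT
vaddr=195: (1,2) in TLB -> HIT
vaddr=480: (3,3) not in TLB -> MISS, insert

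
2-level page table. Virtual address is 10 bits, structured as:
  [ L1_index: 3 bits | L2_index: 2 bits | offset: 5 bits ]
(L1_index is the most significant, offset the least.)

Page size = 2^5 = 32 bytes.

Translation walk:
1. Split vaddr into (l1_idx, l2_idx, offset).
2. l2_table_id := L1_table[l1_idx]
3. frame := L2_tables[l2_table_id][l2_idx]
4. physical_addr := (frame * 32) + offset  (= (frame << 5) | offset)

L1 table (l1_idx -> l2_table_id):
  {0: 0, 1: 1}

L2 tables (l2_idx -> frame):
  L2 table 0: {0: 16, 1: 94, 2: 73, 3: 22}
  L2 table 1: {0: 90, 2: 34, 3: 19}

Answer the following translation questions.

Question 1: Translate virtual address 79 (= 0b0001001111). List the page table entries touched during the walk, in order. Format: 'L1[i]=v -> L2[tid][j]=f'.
vaddr = 79 = 0b0001001111
Split: l1_idx=0, l2_idx=2, offset=15

Answer: L1[0]=0 -> L2[0][2]=73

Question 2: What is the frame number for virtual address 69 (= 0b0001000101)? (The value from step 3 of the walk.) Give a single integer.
Answer: 73

Derivation:
vaddr = 69: l1_idx=0, l2_idx=2
L1[0] = 0; L2[0][2] = 73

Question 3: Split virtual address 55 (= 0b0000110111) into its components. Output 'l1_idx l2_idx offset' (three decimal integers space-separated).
vaddr = 55 = 0b0000110111
  top 3 bits -> l1_idx = 0
  next 2 bits -> l2_idx = 1
  bottom 5 bits -> offset = 23

Answer: 0 1 23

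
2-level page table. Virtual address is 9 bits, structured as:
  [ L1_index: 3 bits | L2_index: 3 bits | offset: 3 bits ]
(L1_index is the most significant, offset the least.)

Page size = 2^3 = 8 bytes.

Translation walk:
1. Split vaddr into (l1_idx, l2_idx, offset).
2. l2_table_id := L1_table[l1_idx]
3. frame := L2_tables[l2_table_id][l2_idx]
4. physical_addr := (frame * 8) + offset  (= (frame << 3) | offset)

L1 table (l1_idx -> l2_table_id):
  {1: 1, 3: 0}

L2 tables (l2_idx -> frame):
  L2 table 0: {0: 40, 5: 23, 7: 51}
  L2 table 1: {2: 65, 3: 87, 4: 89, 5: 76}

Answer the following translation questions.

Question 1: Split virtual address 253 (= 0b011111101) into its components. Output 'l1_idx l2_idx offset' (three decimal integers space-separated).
Answer: 3 7 5

Derivation:
vaddr = 253 = 0b011111101
  top 3 bits -> l1_idx = 3
  next 3 bits -> l2_idx = 7
  bottom 3 bits -> offset = 5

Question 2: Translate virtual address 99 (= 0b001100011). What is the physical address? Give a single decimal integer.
Answer: 715

Derivation:
vaddr = 99 = 0b001100011
Split: l1_idx=1, l2_idx=4, offset=3
L1[1] = 1
L2[1][4] = 89
paddr = 89 * 8 + 3 = 715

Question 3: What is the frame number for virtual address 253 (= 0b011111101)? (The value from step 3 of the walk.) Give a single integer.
Answer: 51

Derivation:
vaddr = 253: l1_idx=3, l2_idx=7
L1[3] = 0; L2[0][7] = 51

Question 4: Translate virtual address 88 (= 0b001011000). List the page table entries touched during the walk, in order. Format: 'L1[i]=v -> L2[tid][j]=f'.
Answer: L1[1]=1 -> L2[1][3]=87

Derivation:
vaddr = 88 = 0b001011000
Split: l1_idx=1, l2_idx=3, offset=0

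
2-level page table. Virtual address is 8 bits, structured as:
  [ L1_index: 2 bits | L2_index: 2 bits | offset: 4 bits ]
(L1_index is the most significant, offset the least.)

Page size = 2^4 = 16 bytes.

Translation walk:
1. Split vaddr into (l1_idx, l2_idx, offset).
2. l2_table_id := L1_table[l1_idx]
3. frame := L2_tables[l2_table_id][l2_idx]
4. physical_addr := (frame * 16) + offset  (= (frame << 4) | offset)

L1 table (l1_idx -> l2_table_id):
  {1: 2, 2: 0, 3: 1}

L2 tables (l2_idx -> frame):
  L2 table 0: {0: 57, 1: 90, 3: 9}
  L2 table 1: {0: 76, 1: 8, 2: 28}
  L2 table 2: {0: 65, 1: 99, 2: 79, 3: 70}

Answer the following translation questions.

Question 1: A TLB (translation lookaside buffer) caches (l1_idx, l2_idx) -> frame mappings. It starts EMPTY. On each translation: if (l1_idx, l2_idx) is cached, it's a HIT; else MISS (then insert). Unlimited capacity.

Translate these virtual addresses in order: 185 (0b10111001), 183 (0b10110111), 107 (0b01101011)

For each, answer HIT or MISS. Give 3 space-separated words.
vaddr=185: (2,3) not in TLB -> MISS, insert
vaddr=183: (2,3) in TLB -> HIT
vaddr=107: (1,2) not in TLB -> MISS, insert

Answer: MISS HIT MISS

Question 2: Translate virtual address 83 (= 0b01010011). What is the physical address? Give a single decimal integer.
Answer: 1587

Derivation:
vaddr = 83 = 0b01010011
Split: l1_idx=1, l2_idx=1, offset=3
L1[1] = 2
L2[2][1] = 99
paddr = 99 * 16 + 3 = 1587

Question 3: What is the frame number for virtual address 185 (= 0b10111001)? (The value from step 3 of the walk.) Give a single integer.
Answer: 9

Derivation:
vaddr = 185: l1_idx=2, l2_idx=3
L1[2] = 0; L2[0][3] = 9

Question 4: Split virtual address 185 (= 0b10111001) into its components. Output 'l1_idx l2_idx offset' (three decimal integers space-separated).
Answer: 2 3 9

Derivation:
vaddr = 185 = 0b10111001
  top 2 bits -> l1_idx = 2
  next 2 bits -> l2_idx = 3
  bottom 4 bits -> offset = 9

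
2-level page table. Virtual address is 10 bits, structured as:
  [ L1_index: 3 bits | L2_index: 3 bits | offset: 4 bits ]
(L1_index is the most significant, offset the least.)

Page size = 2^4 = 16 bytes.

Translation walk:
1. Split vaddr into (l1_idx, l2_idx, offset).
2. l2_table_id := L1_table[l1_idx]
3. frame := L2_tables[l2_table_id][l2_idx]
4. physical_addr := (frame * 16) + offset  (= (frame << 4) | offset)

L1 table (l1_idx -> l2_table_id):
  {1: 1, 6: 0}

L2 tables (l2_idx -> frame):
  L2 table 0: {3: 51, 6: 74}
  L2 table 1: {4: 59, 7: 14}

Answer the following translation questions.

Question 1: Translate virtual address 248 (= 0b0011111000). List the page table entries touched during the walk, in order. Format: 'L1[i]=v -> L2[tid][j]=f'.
Answer: L1[1]=1 -> L2[1][7]=14

Derivation:
vaddr = 248 = 0b0011111000
Split: l1_idx=1, l2_idx=7, offset=8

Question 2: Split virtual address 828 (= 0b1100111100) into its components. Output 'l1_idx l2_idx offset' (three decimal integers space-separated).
Answer: 6 3 12

Derivation:
vaddr = 828 = 0b1100111100
  top 3 bits -> l1_idx = 6
  next 3 bits -> l2_idx = 3
  bottom 4 bits -> offset = 12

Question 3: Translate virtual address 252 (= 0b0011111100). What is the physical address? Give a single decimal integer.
vaddr = 252 = 0b0011111100
Split: l1_idx=1, l2_idx=7, offset=12
L1[1] = 1
L2[1][7] = 14
paddr = 14 * 16 + 12 = 236

Answer: 236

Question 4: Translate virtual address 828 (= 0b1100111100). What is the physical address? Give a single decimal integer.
Answer: 828

Derivation:
vaddr = 828 = 0b1100111100
Split: l1_idx=6, l2_idx=3, offset=12
L1[6] = 0
L2[0][3] = 51
paddr = 51 * 16 + 12 = 828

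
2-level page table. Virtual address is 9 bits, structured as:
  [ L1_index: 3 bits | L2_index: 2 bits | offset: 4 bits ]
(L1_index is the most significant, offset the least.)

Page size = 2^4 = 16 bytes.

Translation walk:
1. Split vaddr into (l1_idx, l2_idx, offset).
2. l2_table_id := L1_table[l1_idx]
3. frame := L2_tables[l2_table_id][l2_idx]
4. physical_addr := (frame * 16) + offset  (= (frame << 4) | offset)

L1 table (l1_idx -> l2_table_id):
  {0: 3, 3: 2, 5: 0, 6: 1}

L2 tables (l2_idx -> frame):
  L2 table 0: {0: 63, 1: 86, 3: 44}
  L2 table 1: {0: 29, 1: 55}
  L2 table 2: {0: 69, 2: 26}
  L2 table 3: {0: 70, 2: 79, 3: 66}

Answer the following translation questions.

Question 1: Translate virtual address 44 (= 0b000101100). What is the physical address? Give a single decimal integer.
vaddr = 44 = 0b000101100
Split: l1_idx=0, l2_idx=2, offset=12
L1[0] = 3
L2[3][2] = 79
paddr = 79 * 16 + 12 = 1276

Answer: 1276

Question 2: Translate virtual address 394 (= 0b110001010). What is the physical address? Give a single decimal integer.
vaddr = 394 = 0b110001010
Split: l1_idx=6, l2_idx=0, offset=10
L1[6] = 1
L2[1][0] = 29
paddr = 29 * 16 + 10 = 474

Answer: 474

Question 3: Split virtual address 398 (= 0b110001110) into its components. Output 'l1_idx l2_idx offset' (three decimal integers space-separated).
Answer: 6 0 14

Derivation:
vaddr = 398 = 0b110001110
  top 3 bits -> l1_idx = 6
  next 2 bits -> l2_idx = 0
  bottom 4 bits -> offset = 14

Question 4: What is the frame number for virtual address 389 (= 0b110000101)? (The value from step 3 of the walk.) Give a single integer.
vaddr = 389: l1_idx=6, l2_idx=0
L1[6] = 1; L2[1][0] = 29

Answer: 29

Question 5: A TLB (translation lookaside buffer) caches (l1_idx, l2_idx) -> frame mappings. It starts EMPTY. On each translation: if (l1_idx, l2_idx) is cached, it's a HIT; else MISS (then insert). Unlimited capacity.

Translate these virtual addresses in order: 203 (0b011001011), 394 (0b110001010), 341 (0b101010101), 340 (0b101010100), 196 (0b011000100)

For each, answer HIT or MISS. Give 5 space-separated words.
vaddr=203: (3,0) not in TLB -> MISS, insert
vaddr=394: (6,0) not in TLB -> MISS, insert
vaddr=341: (5,1) not in TLB -> MISS, insert
vaddr=340: (5,1) in TLB -> HIT
vaddr=196: (3,0) in TLB -> HIT

Answer: MISS MISS MISS HIT HIT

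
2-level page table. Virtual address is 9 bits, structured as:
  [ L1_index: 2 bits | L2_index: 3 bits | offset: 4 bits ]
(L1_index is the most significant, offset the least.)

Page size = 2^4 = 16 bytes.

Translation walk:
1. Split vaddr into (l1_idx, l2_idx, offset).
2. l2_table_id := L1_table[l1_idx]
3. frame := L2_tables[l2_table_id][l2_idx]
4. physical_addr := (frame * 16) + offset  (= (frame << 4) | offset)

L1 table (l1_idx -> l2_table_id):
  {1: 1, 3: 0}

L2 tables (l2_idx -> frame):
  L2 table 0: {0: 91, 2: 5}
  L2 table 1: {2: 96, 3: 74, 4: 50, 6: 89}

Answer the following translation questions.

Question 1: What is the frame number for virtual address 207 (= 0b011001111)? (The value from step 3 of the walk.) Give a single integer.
Answer: 50

Derivation:
vaddr = 207: l1_idx=1, l2_idx=4
L1[1] = 1; L2[1][4] = 50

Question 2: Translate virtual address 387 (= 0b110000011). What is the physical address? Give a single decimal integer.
vaddr = 387 = 0b110000011
Split: l1_idx=3, l2_idx=0, offset=3
L1[3] = 0
L2[0][0] = 91
paddr = 91 * 16 + 3 = 1459

Answer: 1459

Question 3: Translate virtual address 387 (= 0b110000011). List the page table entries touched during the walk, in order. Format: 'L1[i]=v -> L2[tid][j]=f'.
vaddr = 387 = 0b110000011
Split: l1_idx=3, l2_idx=0, offset=3

Answer: L1[3]=0 -> L2[0][0]=91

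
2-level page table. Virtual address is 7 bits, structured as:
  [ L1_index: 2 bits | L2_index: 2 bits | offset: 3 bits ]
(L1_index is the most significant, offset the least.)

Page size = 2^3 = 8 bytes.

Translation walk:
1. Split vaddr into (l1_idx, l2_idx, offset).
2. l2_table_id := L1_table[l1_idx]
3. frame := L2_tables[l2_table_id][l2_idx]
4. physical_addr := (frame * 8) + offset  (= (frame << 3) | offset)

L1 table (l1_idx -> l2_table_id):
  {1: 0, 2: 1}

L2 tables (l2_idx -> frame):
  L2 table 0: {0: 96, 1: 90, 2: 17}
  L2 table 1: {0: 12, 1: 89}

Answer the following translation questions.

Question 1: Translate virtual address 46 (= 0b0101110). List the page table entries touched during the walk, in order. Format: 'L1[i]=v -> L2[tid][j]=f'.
Answer: L1[1]=0 -> L2[0][1]=90

Derivation:
vaddr = 46 = 0b0101110
Split: l1_idx=1, l2_idx=1, offset=6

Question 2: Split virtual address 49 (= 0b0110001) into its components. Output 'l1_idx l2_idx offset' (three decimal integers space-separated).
vaddr = 49 = 0b0110001
  top 2 bits -> l1_idx = 1
  next 2 bits -> l2_idx = 2
  bottom 3 bits -> offset = 1

Answer: 1 2 1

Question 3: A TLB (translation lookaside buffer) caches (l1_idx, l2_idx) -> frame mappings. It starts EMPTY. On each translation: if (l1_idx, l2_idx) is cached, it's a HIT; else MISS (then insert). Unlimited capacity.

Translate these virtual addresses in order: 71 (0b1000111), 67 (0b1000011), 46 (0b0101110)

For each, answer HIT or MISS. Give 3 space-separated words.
vaddr=71: (2,0) not in TLB -> MISS, insert
vaddr=67: (2,0) in TLB -> HIT
vaddr=46: (1,1) not in TLB -> MISS, insert

Answer: MISS HIT MISS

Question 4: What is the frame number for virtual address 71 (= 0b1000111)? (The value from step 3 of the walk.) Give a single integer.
vaddr = 71: l1_idx=2, l2_idx=0
L1[2] = 1; L2[1][0] = 12

Answer: 12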